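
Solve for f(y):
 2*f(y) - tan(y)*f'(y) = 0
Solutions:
 f(y) = C1*sin(y)^2


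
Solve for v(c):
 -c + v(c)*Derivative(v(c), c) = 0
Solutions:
 v(c) = -sqrt(C1 + c^2)
 v(c) = sqrt(C1 + c^2)


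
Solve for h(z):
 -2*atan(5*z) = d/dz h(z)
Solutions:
 h(z) = C1 - 2*z*atan(5*z) + log(25*z^2 + 1)/5


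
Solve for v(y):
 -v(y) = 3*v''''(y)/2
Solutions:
 v(y) = (C1*sin(6^(3/4)*y/6) + C2*cos(6^(3/4)*y/6))*exp(-6^(3/4)*y/6) + (C3*sin(6^(3/4)*y/6) + C4*cos(6^(3/4)*y/6))*exp(6^(3/4)*y/6)


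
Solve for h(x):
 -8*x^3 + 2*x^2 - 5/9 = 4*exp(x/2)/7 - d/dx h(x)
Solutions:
 h(x) = C1 + 2*x^4 - 2*x^3/3 + 5*x/9 + 8*exp(x/2)/7


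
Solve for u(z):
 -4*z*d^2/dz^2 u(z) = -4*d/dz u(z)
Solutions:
 u(z) = C1 + C2*z^2


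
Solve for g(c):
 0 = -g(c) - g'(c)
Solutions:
 g(c) = C1*exp(-c)


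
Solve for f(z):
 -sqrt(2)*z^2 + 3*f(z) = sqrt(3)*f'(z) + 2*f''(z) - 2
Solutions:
 f(z) = C1*exp(-sqrt(3)*z) + C2*exp(sqrt(3)*z/2) + sqrt(2)*z^2/3 + 2*sqrt(6)*z/9 - 2/3 + 2*sqrt(2)/3


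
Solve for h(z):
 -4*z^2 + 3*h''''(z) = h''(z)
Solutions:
 h(z) = C1 + C2*z + C3*exp(-sqrt(3)*z/3) + C4*exp(sqrt(3)*z/3) - z^4/3 - 12*z^2


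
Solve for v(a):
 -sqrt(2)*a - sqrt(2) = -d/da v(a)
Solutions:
 v(a) = C1 + sqrt(2)*a^2/2 + sqrt(2)*a


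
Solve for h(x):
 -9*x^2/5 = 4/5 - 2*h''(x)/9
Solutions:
 h(x) = C1 + C2*x + 27*x^4/40 + 9*x^2/5


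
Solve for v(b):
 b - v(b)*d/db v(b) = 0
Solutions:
 v(b) = -sqrt(C1 + b^2)
 v(b) = sqrt(C1 + b^2)


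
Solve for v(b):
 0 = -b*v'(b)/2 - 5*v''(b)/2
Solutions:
 v(b) = C1 + C2*erf(sqrt(10)*b/10)


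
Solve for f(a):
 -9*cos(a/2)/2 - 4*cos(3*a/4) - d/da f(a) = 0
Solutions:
 f(a) = C1 - 9*sin(a/2) - 16*sin(3*a/4)/3


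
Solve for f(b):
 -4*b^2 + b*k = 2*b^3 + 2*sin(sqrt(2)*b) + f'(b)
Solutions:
 f(b) = C1 - b^4/2 - 4*b^3/3 + b^2*k/2 + sqrt(2)*cos(sqrt(2)*b)


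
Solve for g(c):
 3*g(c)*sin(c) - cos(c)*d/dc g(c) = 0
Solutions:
 g(c) = C1/cos(c)^3


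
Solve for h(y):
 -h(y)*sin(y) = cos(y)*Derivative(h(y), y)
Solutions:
 h(y) = C1*cos(y)


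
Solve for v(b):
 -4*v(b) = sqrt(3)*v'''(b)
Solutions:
 v(b) = C3*exp(-2^(2/3)*3^(5/6)*b/3) + (C1*sin(2^(2/3)*3^(1/3)*b/2) + C2*cos(2^(2/3)*3^(1/3)*b/2))*exp(2^(2/3)*3^(5/6)*b/6)


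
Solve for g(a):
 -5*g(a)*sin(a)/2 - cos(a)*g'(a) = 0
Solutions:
 g(a) = C1*cos(a)^(5/2)


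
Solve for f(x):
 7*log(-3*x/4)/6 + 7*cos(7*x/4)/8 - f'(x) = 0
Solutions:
 f(x) = C1 + 7*x*log(-x)/6 - 7*x*log(2)/3 - 7*x/6 + 7*x*log(3)/6 + sin(7*x/4)/2


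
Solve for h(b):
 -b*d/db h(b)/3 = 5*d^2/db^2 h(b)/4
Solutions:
 h(b) = C1 + C2*erf(sqrt(30)*b/15)


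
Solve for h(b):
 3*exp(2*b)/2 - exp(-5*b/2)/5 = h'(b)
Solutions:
 h(b) = C1 + 3*exp(2*b)/4 + 2*exp(-5*b/2)/25


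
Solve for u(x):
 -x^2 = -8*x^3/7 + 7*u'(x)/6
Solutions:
 u(x) = C1 + 12*x^4/49 - 2*x^3/7


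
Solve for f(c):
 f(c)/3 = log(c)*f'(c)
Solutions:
 f(c) = C1*exp(li(c)/3)


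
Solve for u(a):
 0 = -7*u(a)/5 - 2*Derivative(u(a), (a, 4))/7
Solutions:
 u(a) = (C1*sin(2^(1/4)*5^(3/4)*sqrt(7)*a/10) + C2*cos(2^(1/4)*5^(3/4)*sqrt(7)*a/10))*exp(-2^(1/4)*5^(3/4)*sqrt(7)*a/10) + (C3*sin(2^(1/4)*5^(3/4)*sqrt(7)*a/10) + C4*cos(2^(1/4)*5^(3/4)*sqrt(7)*a/10))*exp(2^(1/4)*5^(3/4)*sqrt(7)*a/10)


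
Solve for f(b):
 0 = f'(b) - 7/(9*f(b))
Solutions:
 f(b) = -sqrt(C1 + 14*b)/3
 f(b) = sqrt(C1 + 14*b)/3


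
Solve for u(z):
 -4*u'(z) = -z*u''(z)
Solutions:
 u(z) = C1 + C2*z^5


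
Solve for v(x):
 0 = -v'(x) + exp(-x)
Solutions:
 v(x) = C1 - exp(-x)


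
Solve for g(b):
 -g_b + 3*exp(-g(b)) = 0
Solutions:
 g(b) = log(C1 + 3*b)


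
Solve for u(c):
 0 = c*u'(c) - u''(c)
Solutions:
 u(c) = C1 + C2*erfi(sqrt(2)*c/2)


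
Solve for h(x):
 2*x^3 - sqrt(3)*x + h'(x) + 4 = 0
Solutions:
 h(x) = C1 - x^4/2 + sqrt(3)*x^2/2 - 4*x


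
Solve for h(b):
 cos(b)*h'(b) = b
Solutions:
 h(b) = C1 + Integral(b/cos(b), b)


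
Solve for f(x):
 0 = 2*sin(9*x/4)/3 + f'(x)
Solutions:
 f(x) = C1 + 8*cos(9*x/4)/27


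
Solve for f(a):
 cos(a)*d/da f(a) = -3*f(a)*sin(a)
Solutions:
 f(a) = C1*cos(a)^3


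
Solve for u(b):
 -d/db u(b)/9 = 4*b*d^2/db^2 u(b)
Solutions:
 u(b) = C1 + C2*b^(35/36)


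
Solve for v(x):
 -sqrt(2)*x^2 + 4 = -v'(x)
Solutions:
 v(x) = C1 + sqrt(2)*x^3/3 - 4*x


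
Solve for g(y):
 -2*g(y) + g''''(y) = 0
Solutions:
 g(y) = C1*exp(-2^(1/4)*y) + C2*exp(2^(1/4)*y) + C3*sin(2^(1/4)*y) + C4*cos(2^(1/4)*y)


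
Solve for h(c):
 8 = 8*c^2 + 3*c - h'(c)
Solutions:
 h(c) = C1 + 8*c^3/3 + 3*c^2/2 - 8*c


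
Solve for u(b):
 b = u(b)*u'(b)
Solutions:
 u(b) = -sqrt(C1 + b^2)
 u(b) = sqrt(C1 + b^2)


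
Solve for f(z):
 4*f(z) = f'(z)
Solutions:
 f(z) = C1*exp(4*z)


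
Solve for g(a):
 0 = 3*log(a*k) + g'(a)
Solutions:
 g(a) = C1 - 3*a*log(a*k) + 3*a


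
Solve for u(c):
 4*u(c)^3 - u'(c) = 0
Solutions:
 u(c) = -sqrt(2)*sqrt(-1/(C1 + 4*c))/2
 u(c) = sqrt(2)*sqrt(-1/(C1 + 4*c))/2


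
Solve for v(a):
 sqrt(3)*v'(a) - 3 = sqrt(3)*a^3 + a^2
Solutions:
 v(a) = C1 + a^4/4 + sqrt(3)*a^3/9 + sqrt(3)*a


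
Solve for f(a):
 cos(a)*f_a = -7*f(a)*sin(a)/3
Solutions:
 f(a) = C1*cos(a)^(7/3)


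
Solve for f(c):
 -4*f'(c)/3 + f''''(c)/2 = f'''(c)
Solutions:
 f(c) = C1 + C2*exp(c*(-2^(2/3)*(3*sqrt(13) + 11)^(1/3) - 2*2^(1/3)/(3*sqrt(13) + 11)^(1/3) + 4)/6)*sin(2^(1/3)*sqrt(3)*c*(-2^(1/3)*(3*sqrt(13) + 11)^(1/3) + 2/(3*sqrt(13) + 11)^(1/3))/6) + C3*exp(c*(-2^(2/3)*(3*sqrt(13) + 11)^(1/3) - 2*2^(1/3)/(3*sqrt(13) + 11)^(1/3) + 4)/6)*cos(2^(1/3)*sqrt(3)*c*(-2^(1/3)*(3*sqrt(13) + 11)^(1/3) + 2/(3*sqrt(13) + 11)^(1/3))/6) + C4*exp(c*(2*2^(1/3)/(3*sqrt(13) + 11)^(1/3) + 2 + 2^(2/3)*(3*sqrt(13) + 11)^(1/3))/3)


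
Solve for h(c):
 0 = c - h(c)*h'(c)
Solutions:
 h(c) = -sqrt(C1 + c^2)
 h(c) = sqrt(C1 + c^2)


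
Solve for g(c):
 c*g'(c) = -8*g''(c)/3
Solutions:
 g(c) = C1 + C2*erf(sqrt(3)*c/4)


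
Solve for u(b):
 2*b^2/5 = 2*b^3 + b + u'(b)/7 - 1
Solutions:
 u(b) = C1 - 7*b^4/2 + 14*b^3/15 - 7*b^2/2 + 7*b


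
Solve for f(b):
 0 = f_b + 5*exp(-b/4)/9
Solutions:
 f(b) = C1 + 20*exp(-b/4)/9


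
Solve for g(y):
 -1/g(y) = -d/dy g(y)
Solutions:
 g(y) = -sqrt(C1 + 2*y)
 g(y) = sqrt(C1 + 2*y)


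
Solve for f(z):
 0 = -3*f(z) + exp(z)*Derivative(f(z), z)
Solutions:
 f(z) = C1*exp(-3*exp(-z))


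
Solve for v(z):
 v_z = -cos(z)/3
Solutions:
 v(z) = C1 - sin(z)/3


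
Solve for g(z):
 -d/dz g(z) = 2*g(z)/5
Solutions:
 g(z) = C1*exp(-2*z/5)


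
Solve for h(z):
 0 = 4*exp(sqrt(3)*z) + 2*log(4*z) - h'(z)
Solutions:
 h(z) = C1 + 2*z*log(z) + 2*z*(-1 + 2*log(2)) + 4*sqrt(3)*exp(sqrt(3)*z)/3


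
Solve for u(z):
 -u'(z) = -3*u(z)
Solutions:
 u(z) = C1*exp(3*z)


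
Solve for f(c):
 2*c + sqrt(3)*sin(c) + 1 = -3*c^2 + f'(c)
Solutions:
 f(c) = C1 + c^3 + c^2 + c - sqrt(3)*cos(c)


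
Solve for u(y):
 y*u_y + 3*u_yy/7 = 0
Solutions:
 u(y) = C1 + C2*erf(sqrt(42)*y/6)


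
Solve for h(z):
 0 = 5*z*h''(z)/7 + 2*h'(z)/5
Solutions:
 h(z) = C1 + C2*z^(11/25)


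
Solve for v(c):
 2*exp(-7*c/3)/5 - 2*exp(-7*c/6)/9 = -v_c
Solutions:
 v(c) = C1 + 6*exp(-7*c/3)/35 - 4*exp(-7*c/6)/21


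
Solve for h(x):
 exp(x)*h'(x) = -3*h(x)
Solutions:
 h(x) = C1*exp(3*exp(-x))


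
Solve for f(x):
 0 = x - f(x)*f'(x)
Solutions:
 f(x) = -sqrt(C1 + x^2)
 f(x) = sqrt(C1 + x^2)


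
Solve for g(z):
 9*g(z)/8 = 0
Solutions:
 g(z) = 0


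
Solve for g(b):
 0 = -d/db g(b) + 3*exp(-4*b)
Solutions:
 g(b) = C1 - 3*exp(-4*b)/4


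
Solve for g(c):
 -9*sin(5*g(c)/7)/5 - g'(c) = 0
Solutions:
 9*c/5 + 7*log(cos(5*g(c)/7) - 1)/10 - 7*log(cos(5*g(c)/7) + 1)/10 = C1


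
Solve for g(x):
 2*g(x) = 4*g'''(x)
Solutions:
 g(x) = C3*exp(2^(2/3)*x/2) + (C1*sin(2^(2/3)*sqrt(3)*x/4) + C2*cos(2^(2/3)*sqrt(3)*x/4))*exp(-2^(2/3)*x/4)


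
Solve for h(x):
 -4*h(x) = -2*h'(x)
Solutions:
 h(x) = C1*exp(2*x)


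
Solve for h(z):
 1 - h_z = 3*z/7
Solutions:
 h(z) = C1 - 3*z^2/14 + z


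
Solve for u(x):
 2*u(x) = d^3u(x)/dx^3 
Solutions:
 u(x) = C3*exp(2^(1/3)*x) + (C1*sin(2^(1/3)*sqrt(3)*x/2) + C2*cos(2^(1/3)*sqrt(3)*x/2))*exp(-2^(1/3)*x/2)


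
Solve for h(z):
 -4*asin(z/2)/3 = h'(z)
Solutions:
 h(z) = C1 - 4*z*asin(z/2)/3 - 4*sqrt(4 - z^2)/3


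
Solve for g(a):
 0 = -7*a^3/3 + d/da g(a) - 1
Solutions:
 g(a) = C1 + 7*a^4/12 + a


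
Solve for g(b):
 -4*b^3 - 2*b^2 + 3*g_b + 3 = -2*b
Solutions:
 g(b) = C1 + b^4/3 + 2*b^3/9 - b^2/3 - b


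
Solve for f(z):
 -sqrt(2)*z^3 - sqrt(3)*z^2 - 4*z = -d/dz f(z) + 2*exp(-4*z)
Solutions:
 f(z) = C1 + sqrt(2)*z^4/4 + sqrt(3)*z^3/3 + 2*z^2 - exp(-4*z)/2


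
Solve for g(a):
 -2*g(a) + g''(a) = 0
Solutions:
 g(a) = C1*exp(-sqrt(2)*a) + C2*exp(sqrt(2)*a)


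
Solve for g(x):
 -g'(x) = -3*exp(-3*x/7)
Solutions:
 g(x) = C1 - 7*exp(-3*x/7)


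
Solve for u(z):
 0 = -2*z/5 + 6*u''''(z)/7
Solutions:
 u(z) = C1 + C2*z + C3*z^2 + C4*z^3 + 7*z^5/1800


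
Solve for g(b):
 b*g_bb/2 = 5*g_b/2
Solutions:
 g(b) = C1 + C2*b^6


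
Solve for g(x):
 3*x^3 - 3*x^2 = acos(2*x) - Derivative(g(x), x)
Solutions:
 g(x) = C1 - 3*x^4/4 + x^3 + x*acos(2*x) - sqrt(1 - 4*x^2)/2


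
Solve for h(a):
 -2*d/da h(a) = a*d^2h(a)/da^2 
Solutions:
 h(a) = C1 + C2/a


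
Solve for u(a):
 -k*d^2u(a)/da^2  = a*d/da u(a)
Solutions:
 u(a) = C1 + C2*sqrt(k)*erf(sqrt(2)*a*sqrt(1/k)/2)


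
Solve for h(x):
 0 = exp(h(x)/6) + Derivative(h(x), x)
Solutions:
 h(x) = 6*log(1/(C1 + x)) + 6*log(6)


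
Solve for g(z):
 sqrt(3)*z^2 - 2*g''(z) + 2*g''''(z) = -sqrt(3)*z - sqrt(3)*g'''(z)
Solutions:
 g(z) = C1 + C2*z + C3*exp(z*(-sqrt(3) + sqrt(19))/4) + C4*exp(-z*(sqrt(3) + sqrt(19))/4) + sqrt(3)*z^4/24 + z^3*(sqrt(3) + 3)/12 + z^2*(3 + 7*sqrt(3))/8


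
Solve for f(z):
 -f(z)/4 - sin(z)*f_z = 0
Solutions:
 f(z) = C1*(cos(z) + 1)^(1/8)/(cos(z) - 1)^(1/8)


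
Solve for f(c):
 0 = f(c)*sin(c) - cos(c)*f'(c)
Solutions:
 f(c) = C1/cos(c)


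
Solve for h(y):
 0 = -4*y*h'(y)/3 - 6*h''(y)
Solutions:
 h(y) = C1 + C2*erf(y/3)


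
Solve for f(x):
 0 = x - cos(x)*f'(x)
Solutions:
 f(x) = C1 + Integral(x/cos(x), x)


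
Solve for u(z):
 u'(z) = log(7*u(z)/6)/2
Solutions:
 2*Integral(1/(-log(_y) - log(7) + log(6)), (_y, u(z))) = C1 - z


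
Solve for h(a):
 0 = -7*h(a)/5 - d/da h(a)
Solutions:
 h(a) = C1*exp(-7*a/5)


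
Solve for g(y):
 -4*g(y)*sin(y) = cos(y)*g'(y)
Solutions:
 g(y) = C1*cos(y)^4


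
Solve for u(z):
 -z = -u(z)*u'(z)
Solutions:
 u(z) = -sqrt(C1 + z^2)
 u(z) = sqrt(C1 + z^2)


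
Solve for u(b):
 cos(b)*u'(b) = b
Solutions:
 u(b) = C1 + Integral(b/cos(b), b)


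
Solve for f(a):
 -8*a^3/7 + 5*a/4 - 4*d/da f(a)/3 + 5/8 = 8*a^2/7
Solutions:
 f(a) = C1 - 3*a^4/14 - 2*a^3/7 + 15*a^2/32 + 15*a/32


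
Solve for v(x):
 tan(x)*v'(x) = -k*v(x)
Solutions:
 v(x) = C1*exp(-k*log(sin(x)))


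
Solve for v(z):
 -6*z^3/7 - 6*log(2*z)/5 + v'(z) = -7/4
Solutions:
 v(z) = C1 + 3*z^4/14 + 6*z*log(z)/5 - 59*z/20 + 6*z*log(2)/5


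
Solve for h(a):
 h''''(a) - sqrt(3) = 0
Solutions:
 h(a) = C1 + C2*a + C3*a^2 + C4*a^3 + sqrt(3)*a^4/24


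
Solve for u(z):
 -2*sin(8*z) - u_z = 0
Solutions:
 u(z) = C1 + cos(8*z)/4


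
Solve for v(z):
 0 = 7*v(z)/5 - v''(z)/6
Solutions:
 v(z) = C1*exp(-sqrt(210)*z/5) + C2*exp(sqrt(210)*z/5)


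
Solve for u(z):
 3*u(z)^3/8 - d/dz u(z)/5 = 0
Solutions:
 u(z) = -2*sqrt(-1/(C1 + 15*z))
 u(z) = 2*sqrt(-1/(C1 + 15*z))


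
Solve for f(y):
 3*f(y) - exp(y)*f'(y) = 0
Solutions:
 f(y) = C1*exp(-3*exp(-y))


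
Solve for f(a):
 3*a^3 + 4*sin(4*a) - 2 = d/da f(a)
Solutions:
 f(a) = C1 + 3*a^4/4 - 2*a - cos(4*a)


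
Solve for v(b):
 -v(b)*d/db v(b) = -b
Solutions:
 v(b) = -sqrt(C1 + b^2)
 v(b) = sqrt(C1 + b^2)


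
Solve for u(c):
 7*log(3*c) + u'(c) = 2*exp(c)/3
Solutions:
 u(c) = C1 - 7*c*log(c) + 7*c*(1 - log(3)) + 2*exp(c)/3


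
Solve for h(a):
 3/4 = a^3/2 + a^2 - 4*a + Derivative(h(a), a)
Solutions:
 h(a) = C1 - a^4/8 - a^3/3 + 2*a^2 + 3*a/4


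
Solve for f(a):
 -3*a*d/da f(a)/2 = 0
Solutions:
 f(a) = C1


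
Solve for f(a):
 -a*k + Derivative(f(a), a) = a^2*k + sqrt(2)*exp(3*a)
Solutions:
 f(a) = C1 + a^3*k/3 + a^2*k/2 + sqrt(2)*exp(3*a)/3


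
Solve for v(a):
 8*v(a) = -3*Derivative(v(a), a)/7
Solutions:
 v(a) = C1*exp(-56*a/3)


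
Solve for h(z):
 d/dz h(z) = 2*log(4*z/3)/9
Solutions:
 h(z) = C1 + 2*z*log(z)/9 - 2*z*log(3)/9 - 2*z/9 + 4*z*log(2)/9


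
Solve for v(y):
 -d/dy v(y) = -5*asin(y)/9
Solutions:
 v(y) = C1 + 5*y*asin(y)/9 + 5*sqrt(1 - y^2)/9


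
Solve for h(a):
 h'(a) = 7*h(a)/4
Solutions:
 h(a) = C1*exp(7*a/4)


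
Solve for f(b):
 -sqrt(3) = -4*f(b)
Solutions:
 f(b) = sqrt(3)/4


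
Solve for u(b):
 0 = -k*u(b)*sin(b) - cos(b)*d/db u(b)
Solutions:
 u(b) = C1*exp(k*log(cos(b)))


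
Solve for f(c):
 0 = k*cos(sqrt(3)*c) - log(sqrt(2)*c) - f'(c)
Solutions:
 f(c) = C1 - c*log(c) - c*log(2)/2 + c + sqrt(3)*k*sin(sqrt(3)*c)/3


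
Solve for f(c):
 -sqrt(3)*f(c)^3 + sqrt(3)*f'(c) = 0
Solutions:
 f(c) = -sqrt(2)*sqrt(-1/(C1 + c))/2
 f(c) = sqrt(2)*sqrt(-1/(C1 + c))/2


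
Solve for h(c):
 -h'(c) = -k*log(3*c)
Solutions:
 h(c) = C1 + c*k*log(c) - c*k + c*k*log(3)


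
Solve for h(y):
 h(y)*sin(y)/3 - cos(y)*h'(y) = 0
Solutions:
 h(y) = C1/cos(y)^(1/3)


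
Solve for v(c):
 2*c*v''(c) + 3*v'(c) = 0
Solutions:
 v(c) = C1 + C2/sqrt(c)


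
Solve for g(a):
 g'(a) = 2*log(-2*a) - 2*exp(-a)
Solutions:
 g(a) = C1 + 2*a*log(-a) + 2*a*(-1 + log(2)) + 2*exp(-a)


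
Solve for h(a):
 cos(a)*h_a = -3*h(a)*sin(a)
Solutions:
 h(a) = C1*cos(a)^3


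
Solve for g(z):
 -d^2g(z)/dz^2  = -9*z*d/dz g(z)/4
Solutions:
 g(z) = C1 + C2*erfi(3*sqrt(2)*z/4)


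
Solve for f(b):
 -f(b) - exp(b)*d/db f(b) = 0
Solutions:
 f(b) = C1*exp(exp(-b))


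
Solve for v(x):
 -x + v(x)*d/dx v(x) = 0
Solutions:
 v(x) = -sqrt(C1 + x^2)
 v(x) = sqrt(C1 + x^2)


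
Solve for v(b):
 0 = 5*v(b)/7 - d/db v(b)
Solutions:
 v(b) = C1*exp(5*b/7)


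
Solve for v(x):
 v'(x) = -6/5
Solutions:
 v(x) = C1 - 6*x/5


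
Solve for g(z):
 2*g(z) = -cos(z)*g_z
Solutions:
 g(z) = C1*(sin(z) - 1)/(sin(z) + 1)


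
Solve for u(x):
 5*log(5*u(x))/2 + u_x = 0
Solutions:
 2*Integral(1/(log(_y) + log(5)), (_y, u(x)))/5 = C1 - x


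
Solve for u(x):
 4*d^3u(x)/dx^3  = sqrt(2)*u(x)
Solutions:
 u(x) = C3*exp(sqrt(2)*x/2) + (C1*sin(sqrt(6)*x/4) + C2*cos(sqrt(6)*x/4))*exp(-sqrt(2)*x/4)


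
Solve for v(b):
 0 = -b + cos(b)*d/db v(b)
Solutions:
 v(b) = C1 + Integral(b/cos(b), b)


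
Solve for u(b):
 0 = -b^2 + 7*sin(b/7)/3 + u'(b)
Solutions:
 u(b) = C1 + b^3/3 + 49*cos(b/7)/3


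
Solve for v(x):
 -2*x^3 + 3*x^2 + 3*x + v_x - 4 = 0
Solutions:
 v(x) = C1 + x^4/2 - x^3 - 3*x^2/2 + 4*x


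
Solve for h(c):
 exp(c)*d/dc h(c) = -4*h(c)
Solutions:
 h(c) = C1*exp(4*exp(-c))


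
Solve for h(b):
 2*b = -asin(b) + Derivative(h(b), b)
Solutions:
 h(b) = C1 + b^2 + b*asin(b) + sqrt(1 - b^2)


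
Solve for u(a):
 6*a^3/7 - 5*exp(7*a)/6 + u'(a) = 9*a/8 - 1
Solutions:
 u(a) = C1 - 3*a^4/14 + 9*a^2/16 - a + 5*exp(7*a)/42


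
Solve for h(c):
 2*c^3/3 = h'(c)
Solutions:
 h(c) = C1 + c^4/6


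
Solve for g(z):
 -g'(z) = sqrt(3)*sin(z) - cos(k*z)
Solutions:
 g(z) = C1 + sqrt(3)*cos(z) + sin(k*z)/k


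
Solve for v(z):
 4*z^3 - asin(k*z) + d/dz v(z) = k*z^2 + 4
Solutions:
 v(z) = C1 + k*z^3/3 - z^4 + 4*z + Piecewise((z*asin(k*z) + sqrt(-k^2*z^2 + 1)/k, Ne(k, 0)), (0, True))


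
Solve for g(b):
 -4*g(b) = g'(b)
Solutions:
 g(b) = C1*exp(-4*b)


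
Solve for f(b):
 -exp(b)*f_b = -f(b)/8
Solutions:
 f(b) = C1*exp(-exp(-b)/8)


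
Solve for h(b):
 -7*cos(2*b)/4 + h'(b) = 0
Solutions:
 h(b) = C1 + 7*sin(2*b)/8


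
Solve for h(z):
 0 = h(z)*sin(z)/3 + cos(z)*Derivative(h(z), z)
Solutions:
 h(z) = C1*cos(z)^(1/3)


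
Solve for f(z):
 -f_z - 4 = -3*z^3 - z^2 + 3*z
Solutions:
 f(z) = C1 + 3*z^4/4 + z^3/3 - 3*z^2/2 - 4*z


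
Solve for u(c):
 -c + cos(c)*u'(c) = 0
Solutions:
 u(c) = C1 + Integral(c/cos(c), c)


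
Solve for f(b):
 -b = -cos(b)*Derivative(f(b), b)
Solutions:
 f(b) = C1 + Integral(b/cos(b), b)


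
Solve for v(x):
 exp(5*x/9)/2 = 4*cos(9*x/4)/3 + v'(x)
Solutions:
 v(x) = C1 + 9*exp(5*x/9)/10 - 16*sin(9*x/4)/27


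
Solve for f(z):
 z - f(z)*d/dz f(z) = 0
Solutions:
 f(z) = -sqrt(C1 + z^2)
 f(z) = sqrt(C1 + z^2)


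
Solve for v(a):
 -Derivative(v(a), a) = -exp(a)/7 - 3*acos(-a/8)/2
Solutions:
 v(a) = C1 + 3*a*acos(-a/8)/2 + 3*sqrt(64 - a^2)/2 + exp(a)/7


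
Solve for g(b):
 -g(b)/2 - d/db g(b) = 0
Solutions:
 g(b) = C1*exp(-b/2)


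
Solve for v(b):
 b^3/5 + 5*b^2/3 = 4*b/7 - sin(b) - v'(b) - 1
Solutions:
 v(b) = C1 - b^4/20 - 5*b^3/9 + 2*b^2/7 - b + cos(b)


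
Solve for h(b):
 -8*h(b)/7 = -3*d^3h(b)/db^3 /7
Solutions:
 h(b) = C3*exp(2*3^(2/3)*b/3) + (C1*sin(3^(1/6)*b) + C2*cos(3^(1/6)*b))*exp(-3^(2/3)*b/3)


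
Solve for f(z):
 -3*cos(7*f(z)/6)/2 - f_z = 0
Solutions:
 3*z/2 - 3*log(sin(7*f(z)/6) - 1)/7 + 3*log(sin(7*f(z)/6) + 1)/7 = C1


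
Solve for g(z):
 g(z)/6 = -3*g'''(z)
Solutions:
 g(z) = C3*exp(z*(-12^(1/3) + 3*2^(2/3)*3^(1/3))/24)*sin(2^(2/3)*3^(5/6)*z/12) + C4*exp(z*(-12^(1/3) + 3*2^(2/3)*3^(1/3))/24)*cos(2^(2/3)*3^(5/6)*z/12) + C5*exp(-z*(12^(1/3) + 3*2^(2/3)*3^(1/3))/24) + (C1*sin(2^(2/3)*3^(5/6)*z/12) + C2*cos(2^(2/3)*3^(5/6)*z/12))*exp(12^(1/3)*z/12)


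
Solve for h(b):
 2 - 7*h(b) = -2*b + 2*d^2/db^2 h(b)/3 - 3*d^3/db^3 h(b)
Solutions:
 h(b) = C1*exp(b*(-2^(2/3)*(81*sqrt(321713) + 45943)^(1/3) - 8*2^(1/3)/(81*sqrt(321713) + 45943)^(1/3) + 8)/108)*sin(2^(1/3)*sqrt(3)*b*(-2^(1/3)*(81*sqrt(321713) + 45943)^(1/3) + 8/(81*sqrt(321713) + 45943)^(1/3))/108) + C2*exp(b*(-2^(2/3)*(81*sqrt(321713) + 45943)^(1/3) - 8*2^(1/3)/(81*sqrt(321713) + 45943)^(1/3) + 8)/108)*cos(2^(1/3)*sqrt(3)*b*(-2^(1/3)*(81*sqrt(321713) + 45943)^(1/3) + 8/(81*sqrt(321713) + 45943)^(1/3))/108) + C3*exp(b*(8*2^(1/3)/(81*sqrt(321713) + 45943)^(1/3) + 4 + 2^(2/3)*(81*sqrt(321713) + 45943)^(1/3))/54) + 2*b/7 + 2/7


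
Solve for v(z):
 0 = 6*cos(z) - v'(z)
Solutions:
 v(z) = C1 + 6*sin(z)


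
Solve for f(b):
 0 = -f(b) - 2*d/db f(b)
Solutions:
 f(b) = C1*exp(-b/2)


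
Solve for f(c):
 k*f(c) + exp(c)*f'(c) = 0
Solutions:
 f(c) = C1*exp(k*exp(-c))


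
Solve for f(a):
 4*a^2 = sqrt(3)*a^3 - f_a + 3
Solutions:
 f(a) = C1 + sqrt(3)*a^4/4 - 4*a^3/3 + 3*a


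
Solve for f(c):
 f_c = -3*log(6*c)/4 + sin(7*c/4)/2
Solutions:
 f(c) = C1 - 3*c*log(c)/4 - 3*c*log(6)/4 + 3*c/4 - 2*cos(7*c/4)/7


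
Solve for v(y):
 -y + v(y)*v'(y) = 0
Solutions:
 v(y) = -sqrt(C1 + y^2)
 v(y) = sqrt(C1 + y^2)


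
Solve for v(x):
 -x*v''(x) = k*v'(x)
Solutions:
 v(x) = C1 + x^(1 - re(k))*(C2*sin(log(x)*Abs(im(k))) + C3*cos(log(x)*im(k)))


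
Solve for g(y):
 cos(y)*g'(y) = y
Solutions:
 g(y) = C1 + Integral(y/cos(y), y)


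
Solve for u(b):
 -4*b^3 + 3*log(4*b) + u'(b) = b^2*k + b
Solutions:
 u(b) = C1 + b^4 + b^3*k/3 + b^2/2 - 3*b*log(b) - b*log(64) + 3*b


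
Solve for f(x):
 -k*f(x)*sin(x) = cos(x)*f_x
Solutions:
 f(x) = C1*exp(k*log(cos(x)))


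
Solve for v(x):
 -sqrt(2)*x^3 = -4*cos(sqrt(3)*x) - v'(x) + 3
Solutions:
 v(x) = C1 + sqrt(2)*x^4/4 + 3*x - 4*sqrt(3)*sin(sqrt(3)*x)/3


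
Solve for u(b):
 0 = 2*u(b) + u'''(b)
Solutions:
 u(b) = C3*exp(-2^(1/3)*b) + (C1*sin(2^(1/3)*sqrt(3)*b/2) + C2*cos(2^(1/3)*sqrt(3)*b/2))*exp(2^(1/3)*b/2)


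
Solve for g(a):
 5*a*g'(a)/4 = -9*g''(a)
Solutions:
 g(a) = C1 + C2*erf(sqrt(10)*a/12)


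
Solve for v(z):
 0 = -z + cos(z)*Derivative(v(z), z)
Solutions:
 v(z) = C1 + Integral(z/cos(z), z)


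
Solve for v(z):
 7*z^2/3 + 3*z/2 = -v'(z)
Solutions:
 v(z) = C1 - 7*z^3/9 - 3*z^2/4


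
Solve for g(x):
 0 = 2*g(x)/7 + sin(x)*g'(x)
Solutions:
 g(x) = C1*(cos(x) + 1)^(1/7)/(cos(x) - 1)^(1/7)


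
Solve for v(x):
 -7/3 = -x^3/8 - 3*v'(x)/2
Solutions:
 v(x) = C1 - x^4/48 + 14*x/9


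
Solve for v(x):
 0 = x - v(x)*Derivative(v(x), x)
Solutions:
 v(x) = -sqrt(C1 + x^2)
 v(x) = sqrt(C1 + x^2)


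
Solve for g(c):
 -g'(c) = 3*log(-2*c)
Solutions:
 g(c) = C1 - 3*c*log(-c) + 3*c*(1 - log(2))


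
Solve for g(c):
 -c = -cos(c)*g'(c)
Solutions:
 g(c) = C1 + Integral(c/cos(c), c)


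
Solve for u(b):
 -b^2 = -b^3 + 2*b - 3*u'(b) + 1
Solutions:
 u(b) = C1 - b^4/12 + b^3/9 + b^2/3 + b/3


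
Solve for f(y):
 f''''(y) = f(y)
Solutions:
 f(y) = C1*exp(-y) + C2*exp(y) + C3*sin(y) + C4*cos(y)


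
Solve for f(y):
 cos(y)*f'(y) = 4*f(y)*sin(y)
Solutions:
 f(y) = C1/cos(y)^4


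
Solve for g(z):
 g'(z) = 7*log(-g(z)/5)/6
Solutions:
 -6*Integral(1/(log(-_y) - log(5)), (_y, g(z)))/7 = C1 - z


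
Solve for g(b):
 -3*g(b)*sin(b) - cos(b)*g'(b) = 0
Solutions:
 g(b) = C1*cos(b)^3


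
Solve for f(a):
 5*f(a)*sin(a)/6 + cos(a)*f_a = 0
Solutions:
 f(a) = C1*cos(a)^(5/6)


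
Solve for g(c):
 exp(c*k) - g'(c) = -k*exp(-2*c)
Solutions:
 g(c) = C1 - k*exp(-2*c)/2 + exp(c*k)/k


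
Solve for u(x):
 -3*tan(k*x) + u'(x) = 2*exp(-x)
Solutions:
 u(x) = C1 - Piecewise((2*exp(-x) - 3*log(tan(k*x)^2 + 1)/(2*k), Ne(k, 0)), (2*exp(-x), True))


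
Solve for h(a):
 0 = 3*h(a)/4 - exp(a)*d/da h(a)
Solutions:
 h(a) = C1*exp(-3*exp(-a)/4)


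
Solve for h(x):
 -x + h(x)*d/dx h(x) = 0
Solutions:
 h(x) = -sqrt(C1 + x^2)
 h(x) = sqrt(C1 + x^2)


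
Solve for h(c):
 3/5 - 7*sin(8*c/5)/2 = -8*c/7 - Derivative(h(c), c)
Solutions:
 h(c) = C1 - 4*c^2/7 - 3*c/5 - 35*cos(8*c/5)/16


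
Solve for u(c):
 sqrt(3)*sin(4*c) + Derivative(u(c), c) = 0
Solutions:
 u(c) = C1 + sqrt(3)*cos(4*c)/4


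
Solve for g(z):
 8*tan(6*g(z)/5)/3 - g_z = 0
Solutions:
 g(z) = -5*asin(C1*exp(16*z/5))/6 + 5*pi/6
 g(z) = 5*asin(C1*exp(16*z/5))/6


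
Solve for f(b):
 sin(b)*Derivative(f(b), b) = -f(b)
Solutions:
 f(b) = C1*sqrt(cos(b) + 1)/sqrt(cos(b) - 1)


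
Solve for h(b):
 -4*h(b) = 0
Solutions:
 h(b) = 0


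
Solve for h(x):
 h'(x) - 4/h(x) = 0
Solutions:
 h(x) = -sqrt(C1 + 8*x)
 h(x) = sqrt(C1 + 8*x)


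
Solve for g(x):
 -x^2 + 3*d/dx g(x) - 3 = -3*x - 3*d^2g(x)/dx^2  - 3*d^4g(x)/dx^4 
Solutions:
 g(x) = C1 + C2*exp(6^(1/3)*x*(-2*3^(1/3)/(9 + sqrt(93))^(1/3) + 2^(1/3)*(9 + sqrt(93))^(1/3))/12)*sin(2^(1/3)*3^(1/6)*x*(6/(9 + sqrt(93))^(1/3) + 2^(1/3)*3^(2/3)*(9 + sqrt(93))^(1/3))/12) + C3*exp(6^(1/3)*x*(-2*3^(1/3)/(9 + sqrt(93))^(1/3) + 2^(1/3)*(9 + sqrt(93))^(1/3))/12)*cos(2^(1/3)*3^(1/6)*x*(6/(9 + sqrt(93))^(1/3) + 2^(1/3)*3^(2/3)*(9 + sqrt(93))^(1/3))/12) + C4*exp(-6^(1/3)*x*(-2*3^(1/3)/(9 + sqrt(93))^(1/3) + 2^(1/3)*(9 + sqrt(93))^(1/3))/6) + x^3/9 - 5*x^2/6 + 8*x/3


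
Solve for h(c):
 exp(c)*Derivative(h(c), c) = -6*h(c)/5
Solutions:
 h(c) = C1*exp(6*exp(-c)/5)


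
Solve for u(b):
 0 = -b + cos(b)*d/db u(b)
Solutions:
 u(b) = C1 + Integral(b/cos(b), b)


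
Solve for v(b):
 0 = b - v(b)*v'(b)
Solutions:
 v(b) = -sqrt(C1 + b^2)
 v(b) = sqrt(C1 + b^2)


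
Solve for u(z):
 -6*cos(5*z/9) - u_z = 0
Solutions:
 u(z) = C1 - 54*sin(5*z/9)/5


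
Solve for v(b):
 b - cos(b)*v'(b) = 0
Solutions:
 v(b) = C1 + Integral(b/cos(b), b)


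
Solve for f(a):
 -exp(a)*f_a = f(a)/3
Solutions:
 f(a) = C1*exp(exp(-a)/3)


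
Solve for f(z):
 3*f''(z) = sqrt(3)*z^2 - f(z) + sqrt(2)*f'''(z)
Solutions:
 f(z) = C1*exp(z*(-2^(1/3)*(sqrt(6) + 2*sqrt(2))^(1/3) - 2^(2/3)/(sqrt(6) + 2*sqrt(2))^(1/3) + 2*sqrt(2))/4)*sin(2^(1/3)*sqrt(3)*z*(-(sqrt(6) + 2*sqrt(2))^(1/3) + 2^(1/3)/(sqrt(6) + 2*sqrt(2))^(1/3))/4) + C2*exp(z*(-2^(1/3)*(sqrt(6) + 2*sqrt(2))^(1/3) - 2^(2/3)/(sqrt(6) + 2*sqrt(2))^(1/3) + 2*sqrt(2))/4)*cos(2^(1/3)*sqrt(3)*z*(-(sqrt(6) + 2*sqrt(2))^(1/3) + 2^(1/3)/(sqrt(6) + 2*sqrt(2))^(1/3))/4) + C3*exp(z*(2^(2/3)/(sqrt(6) + 2*sqrt(2))^(1/3) + sqrt(2) + 2^(1/3)*(sqrt(6) + 2*sqrt(2))^(1/3))/2) + sqrt(3)*z^2 - 6*sqrt(3)


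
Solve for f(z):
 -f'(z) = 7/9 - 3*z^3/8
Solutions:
 f(z) = C1 + 3*z^4/32 - 7*z/9


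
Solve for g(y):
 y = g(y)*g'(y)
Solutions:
 g(y) = -sqrt(C1 + y^2)
 g(y) = sqrt(C1 + y^2)


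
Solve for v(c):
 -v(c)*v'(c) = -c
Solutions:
 v(c) = -sqrt(C1 + c^2)
 v(c) = sqrt(C1 + c^2)


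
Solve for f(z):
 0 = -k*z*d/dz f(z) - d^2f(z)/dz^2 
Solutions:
 f(z) = Piecewise((-sqrt(2)*sqrt(pi)*C1*erf(sqrt(2)*sqrt(k)*z/2)/(2*sqrt(k)) - C2, (k > 0) | (k < 0)), (-C1*z - C2, True))


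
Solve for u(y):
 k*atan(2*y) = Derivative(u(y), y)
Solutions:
 u(y) = C1 + k*(y*atan(2*y) - log(4*y^2 + 1)/4)


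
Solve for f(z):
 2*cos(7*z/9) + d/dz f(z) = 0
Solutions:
 f(z) = C1 - 18*sin(7*z/9)/7


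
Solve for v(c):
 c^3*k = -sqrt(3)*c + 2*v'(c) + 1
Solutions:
 v(c) = C1 + c^4*k/8 + sqrt(3)*c^2/4 - c/2


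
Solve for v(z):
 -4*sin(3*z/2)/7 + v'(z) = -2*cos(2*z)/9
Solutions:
 v(z) = C1 - sin(2*z)/9 - 8*cos(3*z/2)/21


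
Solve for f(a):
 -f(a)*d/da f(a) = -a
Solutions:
 f(a) = -sqrt(C1 + a^2)
 f(a) = sqrt(C1 + a^2)


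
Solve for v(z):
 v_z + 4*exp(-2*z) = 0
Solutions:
 v(z) = C1 + 2*exp(-2*z)


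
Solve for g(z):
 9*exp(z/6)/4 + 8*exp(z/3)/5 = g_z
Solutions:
 g(z) = C1 + 27*exp(z/6)/2 + 24*exp(z/3)/5


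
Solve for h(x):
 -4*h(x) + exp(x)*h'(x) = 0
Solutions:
 h(x) = C1*exp(-4*exp(-x))


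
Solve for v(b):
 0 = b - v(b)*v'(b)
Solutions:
 v(b) = -sqrt(C1 + b^2)
 v(b) = sqrt(C1 + b^2)


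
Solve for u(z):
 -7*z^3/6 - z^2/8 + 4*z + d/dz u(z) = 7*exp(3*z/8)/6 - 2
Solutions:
 u(z) = C1 + 7*z^4/24 + z^3/24 - 2*z^2 - 2*z + 28*exp(3*z/8)/9


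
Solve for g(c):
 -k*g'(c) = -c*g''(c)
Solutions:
 g(c) = C1 + c^(re(k) + 1)*(C2*sin(log(c)*Abs(im(k))) + C3*cos(log(c)*im(k)))


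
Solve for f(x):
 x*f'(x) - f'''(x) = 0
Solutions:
 f(x) = C1 + Integral(C2*airyai(x) + C3*airybi(x), x)


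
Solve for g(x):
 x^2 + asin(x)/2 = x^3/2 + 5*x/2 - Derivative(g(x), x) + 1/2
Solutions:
 g(x) = C1 + x^4/8 - x^3/3 + 5*x^2/4 - x*asin(x)/2 + x/2 - sqrt(1 - x^2)/2


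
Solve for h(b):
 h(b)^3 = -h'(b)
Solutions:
 h(b) = -sqrt(2)*sqrt(-1/(C1 - b))/2
 h(b) = sqrt(2)*sqrt(-1/(C1 - b))/2


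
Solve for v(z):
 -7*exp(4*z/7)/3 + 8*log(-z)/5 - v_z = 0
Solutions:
 v(z) = C1 + 8*z*log(-z)/5 - 8*z/5 - 49*exp(4*z/7)/12


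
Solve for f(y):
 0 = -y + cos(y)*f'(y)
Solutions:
 f(y) = C1 + Integral(y/cos(y), y)


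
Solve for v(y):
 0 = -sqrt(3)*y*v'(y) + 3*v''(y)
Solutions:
 v(y) = C1 + C2*erfi(sqrt(2)*3^(3/4)*y/6)


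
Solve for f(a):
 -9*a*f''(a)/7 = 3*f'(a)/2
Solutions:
 f(a) = C1 + C2/a^(1/6)


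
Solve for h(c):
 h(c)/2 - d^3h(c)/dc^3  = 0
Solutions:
 h(c) = C3*exp(2^(2/3)*c/2) + (C1*sin(2^(2/3)*sqrt(3)*c/4) + C2*cos(2^(2/3)*sqrt(3)*c/4))*exp(-2^(2/3)*c/4)


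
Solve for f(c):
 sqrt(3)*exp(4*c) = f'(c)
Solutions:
 f(c) = C1 + sqrt(3)*exp(4*c)/4


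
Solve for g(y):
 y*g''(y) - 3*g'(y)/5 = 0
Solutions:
 g(y) = C1 + C2*y^(8/5)


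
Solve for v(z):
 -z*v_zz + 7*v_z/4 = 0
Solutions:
 v(z) = C1 + C2*z^(11/4)


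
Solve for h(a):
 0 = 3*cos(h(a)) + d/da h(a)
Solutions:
 h(a) = pi - asin((C1 + exp(6*a))/(C1 - exp(6*a)))
 h(a) = asin((C1 + exp(6*a))/(C1 - exp(6*a)))


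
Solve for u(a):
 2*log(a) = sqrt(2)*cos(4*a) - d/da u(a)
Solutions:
 u(a) = C1 - 2*a*log(a) + 2*a + sqrt(2)*sin(4*a)/4


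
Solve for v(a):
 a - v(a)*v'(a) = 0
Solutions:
 v(a) = -sqrt(C1 + a^2)
 v(a) = sqrt(C1 + a^2)


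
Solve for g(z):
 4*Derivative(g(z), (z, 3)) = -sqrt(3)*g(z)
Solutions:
 g(z) = C3*exp(-2^(1/3)*3^(1/6)*z/2) + (C1*sin(2^(1/3)*3^(2/3)*z/4) + C2*cos(2^(1/3)*3^(2/3)*z/4))*exp(2^(1/3)*3^(1/6)*z/4)


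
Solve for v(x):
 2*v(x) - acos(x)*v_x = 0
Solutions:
 v(x) = C1*exp(2*Integral(1/acos(x), x))


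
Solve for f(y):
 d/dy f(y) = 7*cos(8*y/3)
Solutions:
 f(y) = C1 + 21*sin(8*y/3)/8


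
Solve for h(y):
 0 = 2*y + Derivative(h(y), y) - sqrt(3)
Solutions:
 h(y) = C1 - y^2 + sqrt(3)*y


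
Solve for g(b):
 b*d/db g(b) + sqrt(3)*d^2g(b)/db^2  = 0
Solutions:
 g(b) = C1 + C2*erf(sqrt(2)*3^(3/4)*b/6)


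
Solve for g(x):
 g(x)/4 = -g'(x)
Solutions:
 g(x) = C1*exp(-x/4)


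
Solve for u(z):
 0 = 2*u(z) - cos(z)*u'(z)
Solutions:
 u(z) = C1*(sin(z) + 1)/(sin(z) - 1)


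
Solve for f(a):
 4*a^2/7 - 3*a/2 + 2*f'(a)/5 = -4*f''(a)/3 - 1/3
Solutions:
 f(a) = C1 + C2*exp(-3*a/10) - 10*a^3/21 + 1115*a^2/168 - 2840*a/63


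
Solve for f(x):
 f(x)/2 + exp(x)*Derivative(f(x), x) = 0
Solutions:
 f(x) = C1*exp(exp(-x)/2)


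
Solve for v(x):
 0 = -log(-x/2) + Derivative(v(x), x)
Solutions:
 v(x) = C1 + x*log(-x) + x*(-1 - log(2))


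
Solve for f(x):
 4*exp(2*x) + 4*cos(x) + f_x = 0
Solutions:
 f(x) = C1 - 2*exp(2*x) - 4*sin(x)


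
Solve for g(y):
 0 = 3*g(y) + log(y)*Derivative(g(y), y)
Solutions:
 g(y) = C1*exp(-3*li(y))


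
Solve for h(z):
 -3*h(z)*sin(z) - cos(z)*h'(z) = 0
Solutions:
 h(z) = C1*cos(z)^3


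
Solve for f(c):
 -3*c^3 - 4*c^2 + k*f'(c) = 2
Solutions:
 f(c) = C1 + 3*c^4/(4*k) + 4*c^3/(3*k) + 2*c/k


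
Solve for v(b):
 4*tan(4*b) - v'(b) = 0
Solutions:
 v(b) = C1 - log(cos(4*b))


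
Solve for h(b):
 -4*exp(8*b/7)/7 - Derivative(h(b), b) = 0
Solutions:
 h(b) = C1 - exp(8*b/7)/2


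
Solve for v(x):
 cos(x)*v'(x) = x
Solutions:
 v(x) = C1 + Integral(x/cos(x), x)


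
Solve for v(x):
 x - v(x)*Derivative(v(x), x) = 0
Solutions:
 v(x) = -sqrt(C1 + x^2)
 v(x) = sqrt(C1 + x^2)


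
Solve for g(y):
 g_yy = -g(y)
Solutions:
 g(y) = C1*sin(y) + C2*cos(y)


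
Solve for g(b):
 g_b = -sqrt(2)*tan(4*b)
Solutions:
 g(b) = C1 + sqrt(2)*log(cos(4*b))/4


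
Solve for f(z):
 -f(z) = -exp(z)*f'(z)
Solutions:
 f(z) = C1*exp(-exp(-z))


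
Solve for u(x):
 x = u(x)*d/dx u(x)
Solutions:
 u(x) = -sqrt(C1 + x^2)
 u(x) = sqrt(C1 + x^2)


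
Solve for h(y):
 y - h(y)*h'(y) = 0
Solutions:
 h(y) = -sqrt(C1 + y^2)
 h(y) = sqrt(C1 + y^2)


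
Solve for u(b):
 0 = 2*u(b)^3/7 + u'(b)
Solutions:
 u(b) = -sqrt(14)*sqrt(-1/(C1 - 2*b))/2
 u(b) = sqrt(14)*sqrt(-1/(C1 - 2*b))/2


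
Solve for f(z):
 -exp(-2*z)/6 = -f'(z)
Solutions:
 f(z) = C1 - exp(-2*z)/12


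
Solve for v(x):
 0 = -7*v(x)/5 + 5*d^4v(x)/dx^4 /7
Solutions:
 v(x) = C1*exp(-sqrt(35)*x/5) + C2*exp(sqrt(35)*x/5) + C3*sin(sqrt(35)*x/5) + C4*cos(sqrt(35)*x/5)


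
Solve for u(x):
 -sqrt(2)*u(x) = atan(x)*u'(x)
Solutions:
 u(x) = C1*exp(-sqrt(2)*Integral(1/atan(x), x))


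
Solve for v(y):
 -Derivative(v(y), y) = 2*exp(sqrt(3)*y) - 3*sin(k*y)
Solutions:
 v(y) = C1 - 2*sqrt(3)*exp(sqrt(3)*y)/3 - 3*cos(k*y)/k


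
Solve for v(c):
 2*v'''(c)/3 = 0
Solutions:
 v(c) = C1 + C2*c + C3*c^2


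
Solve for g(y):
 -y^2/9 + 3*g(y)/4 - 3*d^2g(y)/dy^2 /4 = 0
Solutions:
 g(y) = C1*exp(-y) + C2*exp(y) + 4*y^2/27 + 8/27


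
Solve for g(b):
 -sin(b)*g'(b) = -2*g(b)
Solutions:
 g(b) = C1*(cos(b) - 1)/(cos(b) + 1)


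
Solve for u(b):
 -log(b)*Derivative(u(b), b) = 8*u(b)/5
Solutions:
 u(b) = C1*exp(-8*li(b)/5)


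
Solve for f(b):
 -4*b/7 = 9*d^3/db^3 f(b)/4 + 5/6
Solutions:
 f(b) = C1 + C2*b + C3*b^2 - 2*b^4/189 - 5*b^3/81


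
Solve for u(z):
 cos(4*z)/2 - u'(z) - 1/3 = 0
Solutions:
 u(z) = C1 - z/3 + sin(4*z)/8


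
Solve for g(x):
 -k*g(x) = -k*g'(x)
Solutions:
 g(x) = C1*exp(x)


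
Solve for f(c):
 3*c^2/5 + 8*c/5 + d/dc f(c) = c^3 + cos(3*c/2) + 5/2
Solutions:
 f(c) = C1 + c^4/4 - c^3/5 - 4*c^2/5 + 5*c/2 + 2*sin(3*c/2)/3


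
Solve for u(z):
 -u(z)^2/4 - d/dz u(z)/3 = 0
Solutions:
 u(z) = 4/(C1 + 3*z)


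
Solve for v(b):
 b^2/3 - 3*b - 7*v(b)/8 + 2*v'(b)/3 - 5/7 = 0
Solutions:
 v(b) = C1*exp(21*b/16) + 8*b^2/21 - 1256*b/441 - 27656/9261


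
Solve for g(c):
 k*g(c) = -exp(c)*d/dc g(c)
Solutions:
 g(c) = C1*exp(k*exp(-c))


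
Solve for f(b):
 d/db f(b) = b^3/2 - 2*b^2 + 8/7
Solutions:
 f(b) = C1 + b^4/8 - 2*b^3/3 + 8*b/7


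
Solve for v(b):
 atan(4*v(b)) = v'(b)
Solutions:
 Integral(1/atan(4*_y), (_y, v(b))) = C1 + b


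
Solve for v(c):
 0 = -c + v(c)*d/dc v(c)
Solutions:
 v(c) = -sqrt(C1 + c^2)
 v(c) = sqrt(C1 + c^2)


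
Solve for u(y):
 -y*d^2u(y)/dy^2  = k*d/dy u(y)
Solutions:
 u(y) = C1 + y^(1 - re(k))*(C2*sin(log(y)*Abs(im(k))) + C3*cos(log(y)*im(k)))


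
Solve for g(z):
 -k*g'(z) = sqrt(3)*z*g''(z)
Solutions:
 g(z) = C1 + z^(-sqrt(3)*re(k)/3 + 1)*(C2*sin(sqrt(3)*log(z)*Abs(im(k))/3) + C3*cos(sqrt(3)*log(z)*im(k)/3))


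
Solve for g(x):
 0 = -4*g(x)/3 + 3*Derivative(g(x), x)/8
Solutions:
 g(x) = C1*exp(32*x/9)


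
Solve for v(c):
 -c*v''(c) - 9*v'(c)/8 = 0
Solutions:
 v(c) = C1 + C2/c^(1/8)


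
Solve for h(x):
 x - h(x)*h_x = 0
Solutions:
 h(x) = -sqrt(C1 + x^2)
 h(x) = sqrt(C1 + x^2)


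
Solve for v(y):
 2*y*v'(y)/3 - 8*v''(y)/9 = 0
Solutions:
 v(y) = C1 + C2*erfi(sqrt(6)*y/4)


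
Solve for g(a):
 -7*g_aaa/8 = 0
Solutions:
 g(a) = C1 + C2*a + C3*a^2


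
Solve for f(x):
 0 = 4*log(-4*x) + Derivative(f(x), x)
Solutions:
 f(x) = C1 - 4*x*log(-x) + 4*x*(1 - 2*log(2))


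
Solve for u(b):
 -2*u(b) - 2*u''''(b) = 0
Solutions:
 u(b) = (C1*sin(sqrt(2)*b/2) + C2*cos(sqrt(2)*b/2))*exp(-sqrt(2)*b/2) + (C3*sin(sqrt(2)*b/2) + C4*cos(sqrt(2)*b/2))*exp(sqrt(2)*b/2)


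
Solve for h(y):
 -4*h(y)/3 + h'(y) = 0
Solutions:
 h(y) = C1*exp(4*y/3)


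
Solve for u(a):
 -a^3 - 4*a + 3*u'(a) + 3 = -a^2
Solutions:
 u(a) = C1 + a^4/12 - a^3/9 + 2*a^2/3 - a


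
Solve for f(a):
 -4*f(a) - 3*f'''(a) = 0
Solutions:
 f(a) = C3*exp(-6^(2/3)*a/3) + (C1*sin(2^(2/3)*3^(1/6)*a/2) + C2*cos(2^(2/3)*3^(1/6)*a/2))*exp(6^(2/3)*a/6)


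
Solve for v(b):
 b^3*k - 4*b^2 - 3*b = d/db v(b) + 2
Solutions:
 v(b) = C1 + b^4*k/4 - 4*b^3/3 - 3*b^2/2 - 2*b


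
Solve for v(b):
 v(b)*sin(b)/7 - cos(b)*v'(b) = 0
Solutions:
 v(b) = C1/cos(b)^(1/7)


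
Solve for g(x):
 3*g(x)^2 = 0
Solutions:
 g(x) = 0


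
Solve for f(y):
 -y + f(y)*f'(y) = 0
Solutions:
 f(y) = -sqrt(C1 + y^2)
 f(y) = sqrt(C1 + y^2)


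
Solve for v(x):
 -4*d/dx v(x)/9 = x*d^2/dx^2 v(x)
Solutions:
 v(x) = C1 + C2*x^(5/9)


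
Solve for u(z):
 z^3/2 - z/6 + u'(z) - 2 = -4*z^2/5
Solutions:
 u(z) = C1 - z^4/8 - 4*z^3/15 + z^2/12 + 2*z


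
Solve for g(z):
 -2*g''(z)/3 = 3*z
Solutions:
 g(z) = C1 + C2*z - 3*z^3/4


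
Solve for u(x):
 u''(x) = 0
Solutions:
 u(x) = C1 + C2*x


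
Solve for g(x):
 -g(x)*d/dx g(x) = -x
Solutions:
 g(x) = -sqrt(C1 + x^2)
 g(x) = sqrt(C1 + x^2)


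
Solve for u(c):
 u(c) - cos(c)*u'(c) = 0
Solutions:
 u(c) = C1*sqrt(sin(c) + 1)/sqrt(sin(c) - 1)


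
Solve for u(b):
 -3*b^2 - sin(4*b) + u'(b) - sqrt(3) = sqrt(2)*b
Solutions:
 u(b) = C1 + b^3 + sqrt(2)*b^2/2 + sqrt(3)*b - cos(4*b)/4


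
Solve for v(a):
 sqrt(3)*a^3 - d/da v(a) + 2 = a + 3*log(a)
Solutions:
 v(a) = C1 + sqrt(3)*a^4/4 - a^2/2 - 3*a*log(a) + 5*a


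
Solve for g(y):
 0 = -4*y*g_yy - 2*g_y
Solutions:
 g(y) = C1 + C2*sqrt(y)


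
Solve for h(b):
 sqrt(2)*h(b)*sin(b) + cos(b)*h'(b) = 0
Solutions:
 h(b) = C1*cos(b)^(sqrt(2))


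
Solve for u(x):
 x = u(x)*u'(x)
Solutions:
 u(x) = -sqrt(C1 + x^2)
 u(x) = sqrt(C1 + x^2)


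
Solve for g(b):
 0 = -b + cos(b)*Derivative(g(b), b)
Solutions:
 g(b) = C1 + Integral(b/cos(b), b)


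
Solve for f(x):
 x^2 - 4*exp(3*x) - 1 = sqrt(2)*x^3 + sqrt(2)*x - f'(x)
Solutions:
 f(x) = C1 + sqrt(2)*x^4/4 - x^3/3 + sqrt(2)*x^2/2 + x + 4*exp(3*x)/3


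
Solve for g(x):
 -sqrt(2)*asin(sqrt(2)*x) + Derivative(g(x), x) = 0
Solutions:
 g(x) = C1 + sqrt(2)*(x*asin(sqrt(2)*x) + sqrt(2)*sqrt(1 - 2*x^2)/2)


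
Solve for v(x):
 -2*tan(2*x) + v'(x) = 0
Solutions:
 v(x) = C1 - log(cos(2*x))


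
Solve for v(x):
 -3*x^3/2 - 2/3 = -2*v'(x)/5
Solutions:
 v(x) = C1 + 15*x^4/16 + 5*x/3


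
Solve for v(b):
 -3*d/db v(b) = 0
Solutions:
 v(b) = C1


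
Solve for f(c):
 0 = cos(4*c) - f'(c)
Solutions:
 f(c) = C1 + sin(4*c)/4


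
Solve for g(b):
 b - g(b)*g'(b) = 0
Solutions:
 g(b) = -sqrt(C1 + b^2)
 g(b) = sqrt(C1 + b^2)


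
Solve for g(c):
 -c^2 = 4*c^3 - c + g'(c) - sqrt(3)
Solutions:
 g(c) = C1 - c^4 - c^3/3 + c^2/2 + sqrt(3)*c


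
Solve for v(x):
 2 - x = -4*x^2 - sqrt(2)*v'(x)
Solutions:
 v(x) = C1 - 2*sqrt(2)*x^3/3 + sqrt(2)*x^2/4 - sqrt(2)*x


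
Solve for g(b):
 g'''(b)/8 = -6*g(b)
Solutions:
 g(b) = C3*exp(-2*6^(1/3)*b) + (C1*sin(2^(1/3)*3^(5/6)*b) + C2*cos(2^(1/3)*3^(5/6)*b))*exp(6^(1/3)*b)


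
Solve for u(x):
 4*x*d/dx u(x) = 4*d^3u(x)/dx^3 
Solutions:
 u(x) = C1 + Integral(C2*airyai(x) + C3*airybi(x), x)


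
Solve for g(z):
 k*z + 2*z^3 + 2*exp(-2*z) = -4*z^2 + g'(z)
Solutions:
 g(z) = C1 + k*z^2/2 + z^4/2 + 4*z^3/3 - exp(-2*z)


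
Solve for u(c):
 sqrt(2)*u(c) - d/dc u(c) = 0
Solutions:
 u(c) = C1*exp(sqrt(2)*c)


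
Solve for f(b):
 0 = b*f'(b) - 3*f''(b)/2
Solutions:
 f(b) = C1 + C2*erfi(sqrt(3)*b/3)


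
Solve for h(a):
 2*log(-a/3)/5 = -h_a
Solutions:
 h(a) = C1 - 2*a*log(-a)/5 + 2*a*(1 + log(3))/5


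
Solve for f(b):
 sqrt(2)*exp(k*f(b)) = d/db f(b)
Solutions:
 f(b) = Piecewise((log(-1/(C1*k + sqrt(2)*b*k))/k, Ne(k, 0)), (nan, True))
 f(b) = Piecewise((C1 + sqrt(2)*b, Eq(k, 0)), (nan, True))


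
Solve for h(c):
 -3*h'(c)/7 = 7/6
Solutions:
 h(c) = C1 - 49*c/18


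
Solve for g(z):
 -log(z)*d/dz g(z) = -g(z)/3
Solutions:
 g(z) = C1*exp(li(z)/3)


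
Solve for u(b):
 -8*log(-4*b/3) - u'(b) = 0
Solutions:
 u(b) = C1 - 8*b*log(-b) + 8*b*(-2*log(2) + 1 + log(3))


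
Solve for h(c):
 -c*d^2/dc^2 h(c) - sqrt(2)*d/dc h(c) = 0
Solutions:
 h(c) = C1 + C2*c^(1 - sqrt(2))


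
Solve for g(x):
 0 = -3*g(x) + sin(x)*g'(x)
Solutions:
 g(x) = C1*(cos(x) - 1)^(3/2)/(cos(x) + 1)^(3/2)


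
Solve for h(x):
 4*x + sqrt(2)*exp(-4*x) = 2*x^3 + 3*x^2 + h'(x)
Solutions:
 h(x) = C1 - x^4/2 - x^3 + 2*x^2 - sqrt(2)*exp(-4*x)/4


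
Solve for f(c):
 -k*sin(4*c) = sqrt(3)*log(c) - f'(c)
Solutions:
 f(c) = C1 + sqrt(3)*c*(log(c) - 1) - k*cos(4*c)/4


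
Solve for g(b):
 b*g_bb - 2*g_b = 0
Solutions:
 g(b) = C1 + C2*b^3


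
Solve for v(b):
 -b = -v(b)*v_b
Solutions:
 v(b) = -sqrt(C1 + b^2)
 v(b) = sqrt(C1 + b^2)


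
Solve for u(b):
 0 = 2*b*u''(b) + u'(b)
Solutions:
 u(b) = C1 + C2*sqrt(b)


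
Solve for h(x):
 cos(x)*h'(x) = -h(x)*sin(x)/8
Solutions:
 h(x) = C1*cos(x)^(1/8)


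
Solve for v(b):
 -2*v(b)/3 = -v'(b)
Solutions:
 v(b) = C1*exp(2*b/3)


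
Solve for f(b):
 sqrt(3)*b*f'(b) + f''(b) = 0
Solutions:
 f(b) = C1 + C2*erf(sqrt(2)*3^(1/4)*b/2)


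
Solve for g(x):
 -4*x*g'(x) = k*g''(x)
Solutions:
 g(x) = C1 + C2*sqrt(k)*erf(sqrt(2)*x*sqrt(1/k))


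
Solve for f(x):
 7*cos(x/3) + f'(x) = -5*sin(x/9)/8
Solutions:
 f(x) = C1 - 21*sin(x/3) + 45*cos(x/9)/8


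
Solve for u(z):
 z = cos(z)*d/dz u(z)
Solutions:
 u(z) = C1 + Integral(z/cos(z), z)
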